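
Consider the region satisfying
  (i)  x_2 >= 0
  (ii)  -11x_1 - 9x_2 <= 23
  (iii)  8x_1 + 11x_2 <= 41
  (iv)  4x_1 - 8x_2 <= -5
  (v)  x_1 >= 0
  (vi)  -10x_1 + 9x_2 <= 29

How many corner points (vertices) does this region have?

Of the 15 pairwise boundary intersections, those satisfying every inequality are:
  (91/36, 17/9)
  (25/91, 321/91)
  (0, 5/8)
  (0, 29/9)

4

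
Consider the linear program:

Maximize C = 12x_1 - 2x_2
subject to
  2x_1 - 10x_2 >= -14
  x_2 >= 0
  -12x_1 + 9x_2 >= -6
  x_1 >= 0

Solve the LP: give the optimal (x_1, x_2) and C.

Feasible corners and C = 12x_1 - 2x_2:
  (31/17, 30/17) → C = 312/17
  (0, 7/5) → C = -14/5
  (1/2, 0) → C = 6
  (0, 0) → C = 0

x_1 = 31/17, x_2 = 30/17, maximum C = 312/17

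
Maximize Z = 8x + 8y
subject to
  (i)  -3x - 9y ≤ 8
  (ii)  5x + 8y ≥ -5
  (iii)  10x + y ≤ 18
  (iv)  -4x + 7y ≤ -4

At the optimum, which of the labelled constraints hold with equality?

Corner points and Z = 8x + 8y:
  (19/21, -25/21) → Z = -16/7
  (170/87, -134/87) → Z = 96/29
  (-3/67, -40/67) → Z = -344/67
  (65/37, 16/37) → Z = 648/37

The maximum is at (65/37, 16/37). Substituting into each constraint, equality holds for (iii) and (iv); the remaining constraints have slack.

(iii) and (iv)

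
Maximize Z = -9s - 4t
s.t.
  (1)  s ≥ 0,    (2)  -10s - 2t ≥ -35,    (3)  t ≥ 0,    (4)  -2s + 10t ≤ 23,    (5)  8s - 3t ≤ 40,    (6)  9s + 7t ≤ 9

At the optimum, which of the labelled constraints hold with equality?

(1) and (3)

Extreme points and Z = -9s - 4t:
  (0, 0) → Z = 0
  (0, 9/7) → Z = -36/7
  (1, 0) → Z = -9

The maximum is at (0, 0). Substituting into each constraint, equality holds for (1) and (3); the remaining constraints have slack.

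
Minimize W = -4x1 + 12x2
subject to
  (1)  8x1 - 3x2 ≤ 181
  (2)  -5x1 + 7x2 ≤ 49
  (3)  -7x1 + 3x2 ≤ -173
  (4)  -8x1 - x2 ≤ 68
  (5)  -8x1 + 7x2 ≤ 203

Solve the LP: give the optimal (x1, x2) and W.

x1 = -23/32, x2 = -249/4, minimum W = -5953/8

Extreme points and W = -4x1 + 12x2:
  (8, -39) → W = -500
  (-23/32, -249/4) → W = -5953/8
  (-1, -60) → W = -716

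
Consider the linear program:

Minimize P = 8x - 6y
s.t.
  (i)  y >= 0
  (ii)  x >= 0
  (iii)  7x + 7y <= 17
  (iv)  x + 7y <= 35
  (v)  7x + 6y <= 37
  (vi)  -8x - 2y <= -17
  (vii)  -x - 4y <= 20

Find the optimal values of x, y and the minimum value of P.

Extreme points and P = 8x - 6y:
  (17/7, 0) → P = 136/7
  (17/8, 0) → P = 17
  (85/42, 17/42) → P = 289/21

The optimum lies where 7x + 7y = 17 and -8x - 2y = -17.
Solving simultaneously gives x = 85/42, y = 17/42.

x = 85/42, y = 17/42, minimum P = 289/21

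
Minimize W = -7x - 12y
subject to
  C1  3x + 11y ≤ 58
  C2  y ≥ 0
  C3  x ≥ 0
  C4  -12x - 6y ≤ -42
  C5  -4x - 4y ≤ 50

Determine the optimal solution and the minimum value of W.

Corner points and W = -7x - 12y:
  (58/3, 0) → W = -406/3
  (1, 5) → W = -67
  (7/2, 0) → W = -49/2

The optimum lies where 3x + 11y = 58 and y = 0.
Solving simultaneously gives x = 58/3, y = 0.

x = 58/3, y = 0, minimum W = -406/3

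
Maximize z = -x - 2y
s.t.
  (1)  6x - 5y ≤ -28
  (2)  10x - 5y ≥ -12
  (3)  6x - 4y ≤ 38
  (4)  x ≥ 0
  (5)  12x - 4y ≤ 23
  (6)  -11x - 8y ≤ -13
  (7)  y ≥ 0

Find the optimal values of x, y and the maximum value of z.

Feasible corners and z = -x - 2y:
  (4, 52/5) → z = -124/5
  (227/36, 79/6) → z = -1175/36
  (163/20, 187/10) → z = -911/20

The optimum lies where 6x - 5y = -28 and 10x - 5y = -12.
Solving simultaneously gives x = 4, y = 52/5.

x = 4, y = 52/5, maximum z = -124/5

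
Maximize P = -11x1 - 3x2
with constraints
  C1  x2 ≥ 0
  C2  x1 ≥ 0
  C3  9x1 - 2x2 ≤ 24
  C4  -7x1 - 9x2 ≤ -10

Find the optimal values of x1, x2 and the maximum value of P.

x1 = 0, x2 = 10/9, maximum P = -10/3

Feasible corners and P = -11x1 - 3x2:
  (8/3, 0) → P = -88/3
  (10/7, 0) → P = -110/7
  (0, 10/9) → P = -10/3
The feasible region is unbounded (it extends along (0, 1), (2, 9)), but P strictly decreases along every unbounded feasible direction, so there is no improving ray and the maximum is attained at a vertex.

The binding constraints are x1 = 0 and -7x1 - 9x2 = -10.
Solving simultaneously gives x1 = 0, x2 = 10/9.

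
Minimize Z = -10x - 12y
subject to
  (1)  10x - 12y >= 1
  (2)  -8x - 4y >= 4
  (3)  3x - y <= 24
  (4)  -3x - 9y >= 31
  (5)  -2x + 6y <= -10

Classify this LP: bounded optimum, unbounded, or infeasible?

bounded optimum

Vertices and Z = -10x - 12y:
  (-19/6, -49/18) → Z = 193/3
  (23/5, -51/5) → Z = 382/5
  (22/15, -59/15) → Z = 488/15
  (-8/3, -23/9) → Z = 172/3
The feasible region has finitely many vertices and no improving ray; the minimum is 488/15 at (22/15, -59/15).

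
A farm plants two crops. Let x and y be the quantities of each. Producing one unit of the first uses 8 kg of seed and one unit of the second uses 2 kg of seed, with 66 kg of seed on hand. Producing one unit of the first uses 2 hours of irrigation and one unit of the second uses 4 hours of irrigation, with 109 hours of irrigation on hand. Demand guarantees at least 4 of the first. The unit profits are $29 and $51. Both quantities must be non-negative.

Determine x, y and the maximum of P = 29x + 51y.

x = 4, y = 17, maximum P = 983

Vertices and P = 29x + 51y:
  (33/4, 0) → P = 957/4
  (4, 0) → P = 116
  (4, 17) → P = 983

The optimum lies where 8x + 2y = 66 and x = 4.
Solving simultaneously gives x = 4, y = 17.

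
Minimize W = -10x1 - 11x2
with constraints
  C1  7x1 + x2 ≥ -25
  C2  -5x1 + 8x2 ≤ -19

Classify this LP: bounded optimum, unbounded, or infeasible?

unbounded

From the feasible point (-181/61, -258/61), moving in the direction (8, 5) keeps every constraint satisfied while W decreases without bound.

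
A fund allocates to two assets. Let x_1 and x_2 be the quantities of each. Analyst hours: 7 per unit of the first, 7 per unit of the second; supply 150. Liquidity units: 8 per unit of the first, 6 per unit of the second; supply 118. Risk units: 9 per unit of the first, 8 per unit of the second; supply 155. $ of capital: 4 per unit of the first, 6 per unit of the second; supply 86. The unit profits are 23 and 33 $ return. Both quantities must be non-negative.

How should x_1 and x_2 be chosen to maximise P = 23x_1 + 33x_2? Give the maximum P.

Feasible corners and P = 23x_1 + 33x_2:
  (0, 0) → P = 0
  (0, 43/3) → P = 473
  (59/4, 0) → P = 1357/4
  (8, 9) → P = 481

x_1 = 8, x_2 = 9, maximum P = 481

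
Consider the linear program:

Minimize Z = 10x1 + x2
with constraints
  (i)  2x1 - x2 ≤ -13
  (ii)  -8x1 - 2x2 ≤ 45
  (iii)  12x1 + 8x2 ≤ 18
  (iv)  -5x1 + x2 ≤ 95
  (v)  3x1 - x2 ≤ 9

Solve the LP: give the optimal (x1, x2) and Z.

x1 = -99/10, x2 = 171/10, minimum Z = -819/10

Vertices and Z = 10x1 + x2:
  (-71/12, 7/6) → Z = -58
  (-43/14, 48/7) → Z = -167/7
  (-99/10, 171/10) → Z = -819/10

At the optimal vertex, -8x1 - 2x2 = 45 and 12x1 + 8x2 = 18.
Solving simultaneously gives x1 = -99/10, x2 = 171/10.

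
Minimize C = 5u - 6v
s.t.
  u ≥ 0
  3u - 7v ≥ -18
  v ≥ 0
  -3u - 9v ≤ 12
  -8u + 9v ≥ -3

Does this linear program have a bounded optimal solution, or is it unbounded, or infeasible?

bounded optimum

Vertices and C = 5u - 6v:
  (0, 18/7) → C = -108/7
  (0, 0) → C = 0
  (183/29, 153/29) → C = -3/29
  (3/8, 0) → C = 15/8
The feasible region has finitely many vertices and no improving ray; the minimum is -108/7 at (0, 18/7).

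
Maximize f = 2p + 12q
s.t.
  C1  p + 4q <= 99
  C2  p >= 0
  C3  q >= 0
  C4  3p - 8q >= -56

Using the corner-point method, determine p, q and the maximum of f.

Feasible corners and f = 2p + 12q:
  (99, 0) → f = 198
  (142/5, 353/20) → f = 1343/5
  (0, 0) → f = 0
  (0, 7) → f = 84

The optimum lies where p + 4q = 99 and 3p - 8q = -56.
Solving simultaneously gives p = 142/5, q = 353/20.

p = 142/5, q = 353/20, maximum f = 1343/5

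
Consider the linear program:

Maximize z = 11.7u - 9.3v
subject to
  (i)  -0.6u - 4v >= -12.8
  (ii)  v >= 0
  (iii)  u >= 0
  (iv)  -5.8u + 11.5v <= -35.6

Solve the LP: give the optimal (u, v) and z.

Vertices and z = 11.7u - 9.3v:
  (64/3, 0) → z = 1248/5
  (2896/301, 2644/1505) → z = 724134/7525
  (178/29, 0) → z = 10413/145

The binding constraints are -0.6u - 4v = -12.8 and v = 0.
Solving simultaneously gives u = 64/3, v = 0.

u = 64/3, v = 0, maximum z = 1248/5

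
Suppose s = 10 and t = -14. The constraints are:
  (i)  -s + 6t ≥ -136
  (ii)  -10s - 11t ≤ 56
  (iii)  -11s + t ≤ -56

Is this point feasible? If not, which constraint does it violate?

feasible

(i): -94 ≥ -136 ✓
(ii): 54 ≤ 56 ✓
(iii): -124 ≤ -56 ✓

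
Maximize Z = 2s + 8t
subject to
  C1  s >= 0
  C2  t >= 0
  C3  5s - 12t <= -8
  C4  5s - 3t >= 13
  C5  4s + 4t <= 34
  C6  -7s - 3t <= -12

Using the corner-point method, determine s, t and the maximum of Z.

s = 77/16, t = 59/16, maximum Z = 313/8

Extreme points and Z = 2s + 8t:
  (4, 7/3) → Z = 80/3
  (94/17, 101/34) → Z = 592/17
  (77/16, 59/16) → Z = 313/8

The optimum lies where 5s - 3t = 13 and 4s + 4t = 34.
Solving simultaneously gives s = 77/16, t = 59/16.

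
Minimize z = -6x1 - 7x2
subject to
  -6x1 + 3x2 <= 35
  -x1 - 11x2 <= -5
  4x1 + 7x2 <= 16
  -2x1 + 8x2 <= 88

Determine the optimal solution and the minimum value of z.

x1 = 141/37, x2 = 4/37, minimum z = -874/37

Feasible corners and z = -6x1 - 7x2:
  (-370/69, 65/69) → z = 1765/69
  (-197/54, 118/27) → z = -235/27
  (141/37, 4/37) → z = -874/37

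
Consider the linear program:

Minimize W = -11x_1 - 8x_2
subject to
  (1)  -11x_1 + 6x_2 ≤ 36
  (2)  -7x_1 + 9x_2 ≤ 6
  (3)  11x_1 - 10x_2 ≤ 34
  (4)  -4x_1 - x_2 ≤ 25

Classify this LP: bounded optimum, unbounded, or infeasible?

Extreme points and W = -11x_1 - 8x_2:
  (-96/19, -62/19) → W = 1552/19
  (-186/35, -131/35) → W = 442/5
  (366/29, 304/29) → W = -6458/29
  (-72/17, -137/17) → W = 1888/17
The feasible region has finitely many vertices and no improving ray; the minimum is -6458/29 at (366/29, 304/29).

bounded optimum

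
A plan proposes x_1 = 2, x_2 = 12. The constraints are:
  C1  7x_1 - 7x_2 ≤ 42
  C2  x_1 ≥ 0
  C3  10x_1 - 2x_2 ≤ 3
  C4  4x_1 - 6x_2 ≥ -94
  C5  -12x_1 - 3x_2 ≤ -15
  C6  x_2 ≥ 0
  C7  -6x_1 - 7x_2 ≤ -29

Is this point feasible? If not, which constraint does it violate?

C1: -70 ≤ 42 ✓
C2: 2 ≥ 0 ✓
C3: -4 ≤ 3 ✓
C4: -64 ≥ -94 ✓
C5: -60 ≤ -15 ✓
C6: 12 ≥ 0 ✓
C7: -96 ≤ -29 ✓

feasible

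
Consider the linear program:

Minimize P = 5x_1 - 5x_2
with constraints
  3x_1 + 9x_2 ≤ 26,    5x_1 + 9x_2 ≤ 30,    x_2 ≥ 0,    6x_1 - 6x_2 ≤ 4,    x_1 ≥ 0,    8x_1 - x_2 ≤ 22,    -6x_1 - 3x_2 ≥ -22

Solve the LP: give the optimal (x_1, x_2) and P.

x_1 = 0, x_2 = 26/9, minimum P = -130/9

Feasible corners and P = 5x_1 - 5x_2:
  (2, 20/9) → P = -10/9
  (0, 26/9) → P = -130/9
  (18/7, 40/21) → P = 10/3
  (2/3, 0) → P = 10/3
  (0, 0) → P = 0

The optimum lies where 3x_1 + 9x_2 = 26 and x_1 = 0.
Solving simultaneously gives x_1 = 0, x_2 = 26/9.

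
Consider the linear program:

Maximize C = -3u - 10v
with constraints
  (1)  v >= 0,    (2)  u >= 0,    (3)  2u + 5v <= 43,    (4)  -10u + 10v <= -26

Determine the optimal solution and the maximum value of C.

Extreme points and C = -3u - 10v:
  (43/2, 0) → C = -129/2
  (13/5, 0) → C = -39/5
  (8, 27/5) → C = -78

u = 13/5, v = 0, maximum C = -39/5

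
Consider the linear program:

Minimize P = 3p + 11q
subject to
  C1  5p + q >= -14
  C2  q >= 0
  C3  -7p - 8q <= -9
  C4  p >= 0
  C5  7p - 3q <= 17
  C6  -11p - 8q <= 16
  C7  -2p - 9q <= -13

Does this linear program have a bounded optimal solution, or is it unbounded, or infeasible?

bounded optimum

Corner points and P = 3p + 11q:
  (0, 13/9) → P = 143/9
  (64/23, 19/23) → P = 401/23
The feasible region has finitely many vertices and no improving ray; the minimum is 143/9 at (0, 13/9).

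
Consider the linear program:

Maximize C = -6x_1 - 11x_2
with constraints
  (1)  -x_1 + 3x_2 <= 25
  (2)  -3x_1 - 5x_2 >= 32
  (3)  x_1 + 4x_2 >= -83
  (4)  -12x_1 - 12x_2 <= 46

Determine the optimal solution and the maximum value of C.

Corner points and C = -6x_1 - 11x_2:
  (41, -31) → C = 95
  (77/12, -41/4) → C = 297/4
  (203/9, -475/18) → C = 2789/18

x_1 = 203/9, x_2 = -475/18, maximum C = 2789/18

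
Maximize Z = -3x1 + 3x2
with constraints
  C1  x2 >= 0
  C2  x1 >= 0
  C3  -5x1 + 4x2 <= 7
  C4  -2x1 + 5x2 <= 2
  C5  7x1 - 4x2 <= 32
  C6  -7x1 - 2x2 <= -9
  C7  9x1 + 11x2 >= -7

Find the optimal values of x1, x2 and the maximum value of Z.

x1 = 41/39, x2 = 32/39, maximum Z = -9/13

Vertices and Z = -3x1 + 3x2:
  (32/7, 0) → Z = -96/7
  (9/7, 0) → Z = -27/7
  (56/9, 26/9) → Z = -10
  (41/39, 32/39) → Z = -9/13

At the optimal vertex, -2x1 + 5x2 = 2 and -7x1 - 2x2 = -9.
Solving simultaneously gives x1 = 41/39, x2 = 32/39.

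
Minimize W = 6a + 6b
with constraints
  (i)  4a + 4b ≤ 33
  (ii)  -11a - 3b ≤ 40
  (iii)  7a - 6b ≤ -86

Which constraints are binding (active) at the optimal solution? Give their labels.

Extreme points and W = 6a + 6b:
  (-259/32, 523/32) → W = 99/2
  (-73/26, 575/52) → W = 99/2
  (-166/29, 222/29) → W = 336/29

The minimum is at (-166/29, 222/29). Substituting into each constraint, equality holds for (ii) and (iii); the remaining constraints have slack.

(ii) and (iii)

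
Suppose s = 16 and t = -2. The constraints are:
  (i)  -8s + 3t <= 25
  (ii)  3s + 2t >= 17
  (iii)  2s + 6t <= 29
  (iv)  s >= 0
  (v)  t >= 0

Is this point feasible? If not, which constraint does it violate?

Constraint (v): t = -2, which is not ≥ 0. All other constraints are satisfied.

not feasible — violates (v)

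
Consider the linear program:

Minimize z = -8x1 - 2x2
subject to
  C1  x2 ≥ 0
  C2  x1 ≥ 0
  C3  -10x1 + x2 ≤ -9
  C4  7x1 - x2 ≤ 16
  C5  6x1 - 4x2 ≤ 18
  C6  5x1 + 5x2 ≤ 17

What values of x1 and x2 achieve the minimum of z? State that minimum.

Feasible corners and z = -8x1 - 2x2:
  (9/10, 0) → z = -36/5
  (16/7, 0) → z = -128/7
  (62/55, 25/11) → z = -746/55
  (97/40, 39/40) → z = -427/20

The binding constraints are 7x1 - x2 = 16 and 5x1 + 5x2 = 17.
Solving simultaneously gives x1 = 97/40, x2 = 39/40.

x1 = 97/40, x2 = 39/40, minimum z = -427/20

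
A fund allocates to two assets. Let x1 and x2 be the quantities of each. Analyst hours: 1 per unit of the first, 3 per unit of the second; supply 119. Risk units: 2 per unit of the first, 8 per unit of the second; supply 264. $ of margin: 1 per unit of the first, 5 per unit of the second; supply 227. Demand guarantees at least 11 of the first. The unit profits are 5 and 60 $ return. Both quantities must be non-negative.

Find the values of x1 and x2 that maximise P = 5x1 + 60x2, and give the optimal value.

Corner points and P = 5x1 + 60x2:
  (119, 0) → P = 595
  (11, 0) → P = 55
  (80, 13) → P = 1180
  (11, 121/4) → P = 1870

x1 = 11, x2 = 121/4, maximum P = 1870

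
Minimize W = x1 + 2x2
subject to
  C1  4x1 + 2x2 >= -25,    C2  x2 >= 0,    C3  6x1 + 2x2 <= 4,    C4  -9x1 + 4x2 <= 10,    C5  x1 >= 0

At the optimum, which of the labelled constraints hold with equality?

C2 and C5

Extreme points and W = x1 + 2x2:
  (2/3, 0) → W = 2/3
  (0, 0) → W = 0
  (0, 2) → W = 4

The minimum is at (0, 0). Substituting into each constraint, equality holds for C2 and C5; the remaining constraints have slack.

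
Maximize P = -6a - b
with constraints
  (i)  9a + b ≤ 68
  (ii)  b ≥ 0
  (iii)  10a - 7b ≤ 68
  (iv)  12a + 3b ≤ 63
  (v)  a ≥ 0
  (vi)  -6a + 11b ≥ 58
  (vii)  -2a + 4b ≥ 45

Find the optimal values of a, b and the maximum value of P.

Feasible corners and P = -6a - b:
  (0, 21) → P = -21
  (13/6, 37/3) → P = -76/3
  (0, 45/4) → P = -45/4

The optimum lies where a = 0 and -2a + 4b = 45.
Solving simultaneously gives a = 0, b = 45/4.

a = 0, b = 45/4, maximum P = -45/4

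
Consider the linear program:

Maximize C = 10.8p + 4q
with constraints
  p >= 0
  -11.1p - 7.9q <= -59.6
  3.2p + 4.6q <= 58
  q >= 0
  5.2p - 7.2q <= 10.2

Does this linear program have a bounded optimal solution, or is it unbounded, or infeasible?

Corner points and C = 10.8p + 4q:
  (0, 596/79) → C = 2384/79
  (0, 290/23) → C = 1160/23
  (5097/1210, 1967/1210) → C = 14299/275
  (11613/1174, 3362/587) → C = 380791/2935
The feasible region has finitely many vertices and no improving ray; the maximum is 380791/2935 at (11613/1174, 3362/587).

bounded optimum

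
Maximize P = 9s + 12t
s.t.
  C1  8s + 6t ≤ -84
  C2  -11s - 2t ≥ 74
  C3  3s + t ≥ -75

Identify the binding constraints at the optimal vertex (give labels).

C1 and C3

Vertices and P = 9s + 12t:
  (-138/25, -166/25) → P = -3234/25
  (-183/5, 174/5) → P = 441/5
  (76/5, -603/5) → P = -6552/5

The maximum is at (-183/5, 174/5). Substituting into each constraint, equality holds for C1 and C3; the remaining constraints have slack.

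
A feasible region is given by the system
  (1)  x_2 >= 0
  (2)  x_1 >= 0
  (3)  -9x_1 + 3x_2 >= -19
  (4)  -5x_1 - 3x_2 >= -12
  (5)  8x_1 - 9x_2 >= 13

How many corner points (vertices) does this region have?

Intersecting each pair of boundary lines and keeping only the points that satisfy every inequality leaves:
  (19/9, 0)
  (13/8, 0)
  (31/14, 13/42)
  (49/23, 31/69)

4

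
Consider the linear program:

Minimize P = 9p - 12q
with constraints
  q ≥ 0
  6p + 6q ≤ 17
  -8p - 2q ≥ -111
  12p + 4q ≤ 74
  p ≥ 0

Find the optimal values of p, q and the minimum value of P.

p = 0, q = 17/6, minimum P = -34

Feasible corners and P = 9p - 12q:
  (17/6, 0) → P = 51/2
  (0, 0) → P = 0
  (0, 17/6) → P = -34

The optimum lies where 6p + 6q = 17 and p = 0.
Solving simultaneously gives p = 0, q = 17/6.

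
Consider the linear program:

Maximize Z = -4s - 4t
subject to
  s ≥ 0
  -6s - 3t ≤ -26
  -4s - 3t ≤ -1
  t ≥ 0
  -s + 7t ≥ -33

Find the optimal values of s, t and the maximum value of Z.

s = 13/3, t = 0, maximum Z = -52/3

The feasible region is unbounded (it extends along (0, 1), (7, 1)), but Z strictly decreases along every unbounded feasible direction, so there is no improving ray and the maximum is attained at a vertex.

The binding constraints are -6s - 3t = -26 and t = 0.
Solving simultaneously gives s = 13/3, t = 0.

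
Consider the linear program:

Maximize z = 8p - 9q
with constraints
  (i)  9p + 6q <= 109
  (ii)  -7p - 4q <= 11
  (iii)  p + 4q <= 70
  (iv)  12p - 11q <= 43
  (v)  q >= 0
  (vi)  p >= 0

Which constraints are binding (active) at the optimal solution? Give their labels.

Vertices and z = 8p - 9q:
  (8/15, 521/30) → z = -4561/30
  (1457/171, 307/57) → z = 3367/171
  (0, 35/2) → z = -315/2
  (43/12, 0) → z = 86/3
  (0, 0) → z = 0

The maximum is at (43/12, 0). Substituting into each constraint, equality holds for (iv) and (v); the remaining constraints have slack.

(iv) and (v)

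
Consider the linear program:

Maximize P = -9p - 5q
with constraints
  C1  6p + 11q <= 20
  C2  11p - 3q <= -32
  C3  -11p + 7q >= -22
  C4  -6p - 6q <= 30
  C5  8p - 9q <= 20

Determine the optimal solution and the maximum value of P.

p = -15, q = 10, maximum P = 85

Vertices and P = -9p - 5q:
  (-292/139, 412/139) → P = 568/139
  (-15, 10) → P = 85
  (-47/14, -23/14) → P = 269/7

The binding constraints are 6p + 11q = 20 and -6p - 6q = 30.
Solving simultaneously gives p = -15, q = 10.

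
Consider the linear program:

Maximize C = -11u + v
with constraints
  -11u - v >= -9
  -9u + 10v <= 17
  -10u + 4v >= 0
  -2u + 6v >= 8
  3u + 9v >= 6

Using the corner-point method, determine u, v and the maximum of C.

u = -11/17, v = 19/17, maximum C = 140/17

The optimum lies where -9u + 10v = 17 and -2u + 6v = 8.
Solving simultaneously gives u = -11/17, v = 19/17.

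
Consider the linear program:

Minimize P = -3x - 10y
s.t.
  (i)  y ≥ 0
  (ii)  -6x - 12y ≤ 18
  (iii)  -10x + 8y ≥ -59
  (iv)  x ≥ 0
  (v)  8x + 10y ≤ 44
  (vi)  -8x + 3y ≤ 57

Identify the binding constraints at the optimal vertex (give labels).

(iv) and (v)

Corner points and P = -3x - 10y:
  (0, 0) → P = 0
  (11/2, 0) → P = -33/2
  (0, 22/5) → P = -44

The minimum is at (0, 22/5). Substituting into each constraint, equality holds for (iv) and (v); the remaining constraints have slack.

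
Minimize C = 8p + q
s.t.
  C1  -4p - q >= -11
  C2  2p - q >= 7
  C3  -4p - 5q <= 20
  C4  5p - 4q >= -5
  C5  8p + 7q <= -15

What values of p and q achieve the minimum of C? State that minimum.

p = 15/14, q = -34/7, minimum C = 26/7

Corner points and C = 8p + q:
  (75/16, -31/4) → C = 119/4
  (23/5, -37/5) → C = 147/5
  (15/14, -34/7) → C = 26/7
  (17/11, -43/11) → C = 93/11

At the optimal vertex, 2p - q = 7 and -4p - 5q = 20.
Solving simultaneously gives p = 15/14, q = -34/7.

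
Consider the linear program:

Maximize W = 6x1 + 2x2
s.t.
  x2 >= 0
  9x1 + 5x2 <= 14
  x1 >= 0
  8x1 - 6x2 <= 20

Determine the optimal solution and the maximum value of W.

x1 = 14/9, x2 = 0, maximum W = 28/3

Corner points and W = 6x1 + 2x2:
  (14/9, 0) → W = 28/3
  (0, 0) → W = 0
  (0, 14/5) → W = 28/5

The binding constraints are x2 = 0 and 9x1 + 5x2 = 14.
Solving simultaneously gives x1 = 14/9, x2 = 0.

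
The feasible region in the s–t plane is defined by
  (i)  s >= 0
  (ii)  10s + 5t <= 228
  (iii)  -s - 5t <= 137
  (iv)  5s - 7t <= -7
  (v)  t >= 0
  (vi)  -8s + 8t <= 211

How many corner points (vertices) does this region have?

4

The feasible vertices (each the meet of two boundaries and inside every other half-plane) are:
  (0, 1)
  (0, 211/8)
  (1561/95, 242/19)
  (769/120, 1967/60)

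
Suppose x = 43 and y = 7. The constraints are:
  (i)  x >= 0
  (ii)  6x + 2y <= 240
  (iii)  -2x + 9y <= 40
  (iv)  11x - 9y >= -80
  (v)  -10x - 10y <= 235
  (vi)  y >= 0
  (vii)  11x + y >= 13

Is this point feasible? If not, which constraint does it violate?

Constraint (ii): 6x + 2y = 272, which is not ≤ 240. All other constraints are satisfied.

not feasible — violates (ii)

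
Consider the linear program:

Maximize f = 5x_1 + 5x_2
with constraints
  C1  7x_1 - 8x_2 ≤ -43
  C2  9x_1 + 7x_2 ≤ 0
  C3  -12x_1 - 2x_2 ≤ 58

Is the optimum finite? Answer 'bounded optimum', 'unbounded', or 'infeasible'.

Corner points and f = 5x_1 + 5x_2:
  (-301/121, 387/121) → f = 430/121
  (-5, 1) → f = -20
  (-203/33, 87/11) → f = 290/33
The feasible region has finitely many vertices and no improving ray; the maximum is 290/33 at (-203/33, 87/11).

bounded optimum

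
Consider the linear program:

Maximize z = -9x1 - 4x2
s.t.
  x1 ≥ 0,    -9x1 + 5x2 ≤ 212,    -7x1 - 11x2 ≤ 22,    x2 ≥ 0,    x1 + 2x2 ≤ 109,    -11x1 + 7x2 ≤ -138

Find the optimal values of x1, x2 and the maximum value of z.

x1 = 138/11, x2 = 0, maximum z = -1242/11

Vertices and z = -9x1 - 4x2:
  (109, 0) → z = -981
  (138/11, 0) → z = -1242/11
  (1039/29, 1061/29) → z = -13595/29

The optimum lies where x2 = 0 and -11x1 + 7x2 = -138.
Solving simultaneously gives x1 = 138/11, x2 = 0.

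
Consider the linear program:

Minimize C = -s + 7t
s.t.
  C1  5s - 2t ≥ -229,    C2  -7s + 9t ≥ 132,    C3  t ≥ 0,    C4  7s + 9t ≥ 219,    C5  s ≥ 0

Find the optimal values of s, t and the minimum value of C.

Vertices and C = -s + 7t:
  (0, 229/2) → C = 1603/2
  (87/14, 39/2) → C = 912/7
  (0, 73/3) → C = 511/3
The feasible region is unbounded (it extends along (2, 5), (9, 7)), but C strictly increases along every unbounded feasible direction, so there is no improving ray and the minimum is attained at a vertex.

The binding constraints are -7s + 9t = 132 and 7s + 9t = 219.
Solving simultaneously gives s = 87/14, t = 39/2.

s = 87/14, t = 39/2, minimum C = 912/7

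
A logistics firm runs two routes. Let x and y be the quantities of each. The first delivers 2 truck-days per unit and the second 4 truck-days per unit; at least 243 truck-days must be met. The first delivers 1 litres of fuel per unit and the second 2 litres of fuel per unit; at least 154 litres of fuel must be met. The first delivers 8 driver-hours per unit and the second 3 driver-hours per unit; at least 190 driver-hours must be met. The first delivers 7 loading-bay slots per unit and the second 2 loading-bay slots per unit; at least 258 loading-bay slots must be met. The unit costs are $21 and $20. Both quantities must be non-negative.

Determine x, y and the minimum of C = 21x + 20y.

Vertices and C = 21x + 20y:
  (0, 129) → C = 2580
  (154, 0) → C = 3234
  (52/3, 205/3) → C = 5192/3
The feasible region is unbounded (it extends along (0, 1), (1, 0)), but C strictly increases along every unbounded feasible direction, so there is no improving ray and the minimum is attained at a vertex.

The optimum lies where x + 2y = 154 and 7x + 2y = 258.
Solving simultaneously gives x = 52/3, y = 205/3.

x = 52/3, y = 205/3, minimum C = 5192/3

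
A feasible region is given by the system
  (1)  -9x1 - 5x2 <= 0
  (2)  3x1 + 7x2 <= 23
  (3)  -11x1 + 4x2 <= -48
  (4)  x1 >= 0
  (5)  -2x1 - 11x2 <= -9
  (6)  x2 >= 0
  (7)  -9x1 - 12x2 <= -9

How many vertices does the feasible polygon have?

4

Intersecting each pair of boundary lines and keeping only the points that satisfy every inequality leaves:
  (428/89, 109/89)
  (23/3, 0)
  (188/43, 1/43)
  (9/2, 0)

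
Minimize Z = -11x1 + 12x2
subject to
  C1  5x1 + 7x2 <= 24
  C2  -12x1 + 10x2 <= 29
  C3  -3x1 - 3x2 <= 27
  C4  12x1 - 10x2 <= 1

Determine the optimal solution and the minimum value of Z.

Vertices and Z = -11x1 + 12x2:
  (37/134, 433/134) → Z = 4789/134
  (247/134, 283/134) → Z = 679/134
  (-119/22, -79/22) → Z = 361/22
  (-89/22, -109/22) → Z = -329/22

At the optimal vertex, -3x1 - 3x2 = 27 and 12x1 - 10x2 = 1.
Solving simultaneously gives x1 = -89/22, x2 = -109/22.

x1 = -89/22, x2 = -109/22, minimum Z = -329/22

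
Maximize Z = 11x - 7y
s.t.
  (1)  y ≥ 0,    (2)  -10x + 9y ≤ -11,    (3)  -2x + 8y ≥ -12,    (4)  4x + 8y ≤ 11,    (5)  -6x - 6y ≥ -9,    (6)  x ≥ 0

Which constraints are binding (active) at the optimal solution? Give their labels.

Feasible corners and Z = 11x - 7y:
  (11/10, 0) → Z = 121/10
  (3/2, 0) → Z = 33/2
  (49/38, 4/19) → Z = 483/38

The maximum is at (3/2, 0). Substituting into each constraint, equality holds for (1) and (5); the remaining constraints have slack.

(1) and (5)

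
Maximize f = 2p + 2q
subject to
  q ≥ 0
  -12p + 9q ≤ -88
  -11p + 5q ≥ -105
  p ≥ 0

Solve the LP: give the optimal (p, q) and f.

p = 505/39, q = 292/39, maximum f = 1594/39

The optimum lies where -12p + 9q = -88 and -11p + 5q = -105.
Solving simultaneously gives p = 505/39, q = 292/39.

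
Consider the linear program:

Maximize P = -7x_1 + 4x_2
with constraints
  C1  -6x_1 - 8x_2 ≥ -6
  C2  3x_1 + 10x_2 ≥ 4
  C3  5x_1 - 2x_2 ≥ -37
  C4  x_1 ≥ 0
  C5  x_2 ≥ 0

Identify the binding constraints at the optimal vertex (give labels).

C1 and C4

Vertices and P = -7x_1 + 4x_2:
  (7/9, 1/6) → P = -43/9
  (0, 3/4) → P = 3
  (0, 2/5) → P = 8/5

The maximum is at (0, 3/4). Substituting into each constraint, equality holds for C1 and C4; the remaining constraints have slack.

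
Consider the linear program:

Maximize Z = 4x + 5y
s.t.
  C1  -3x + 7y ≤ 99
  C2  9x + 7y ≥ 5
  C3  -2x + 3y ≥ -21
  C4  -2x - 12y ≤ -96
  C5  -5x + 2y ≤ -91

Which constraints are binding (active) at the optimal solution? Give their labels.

C1 and C3

Vertices and Z = 4x + 5y:
  (444/5, 261/5) → Z = 3081/5
  (835/29, 768/29) → Z = 7180/29
  (21, 7) → Z = 119

The maximum is at (444/5, 261/5). Substituting into each constraint, equality holds for C1 and C3; the remaining constraints have slack.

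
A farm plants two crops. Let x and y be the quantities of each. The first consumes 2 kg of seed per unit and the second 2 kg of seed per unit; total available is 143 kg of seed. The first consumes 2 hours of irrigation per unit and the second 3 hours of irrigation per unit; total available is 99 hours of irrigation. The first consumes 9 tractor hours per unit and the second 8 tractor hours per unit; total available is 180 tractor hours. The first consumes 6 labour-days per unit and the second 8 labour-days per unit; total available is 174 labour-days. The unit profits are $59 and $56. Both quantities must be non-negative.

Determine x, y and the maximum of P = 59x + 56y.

Extreme points and P = 59x + 56y:
  (0, 0) → P = 0
  (0, 87/4) → P = 1218
  (20, 0) → P = 1180
  (2, 81/4) → P = 1252

The binding constraints are 9x + 8y = 180 and 6x + 8y = 174.
Solving simultaneously gives x = 2, y = 81/4.

x = 2, y = 81/4, maximum P = 1252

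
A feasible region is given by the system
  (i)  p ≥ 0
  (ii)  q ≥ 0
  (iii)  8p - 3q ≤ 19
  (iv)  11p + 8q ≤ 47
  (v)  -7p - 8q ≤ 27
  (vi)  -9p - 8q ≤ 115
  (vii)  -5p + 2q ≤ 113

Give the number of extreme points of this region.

Of the 21 pairwise boundary intersections, those satisfying every inequality are:
  (0, 0)
  (0, 47/8)
  (19/8, 0)
  (293/97, 167/97)

4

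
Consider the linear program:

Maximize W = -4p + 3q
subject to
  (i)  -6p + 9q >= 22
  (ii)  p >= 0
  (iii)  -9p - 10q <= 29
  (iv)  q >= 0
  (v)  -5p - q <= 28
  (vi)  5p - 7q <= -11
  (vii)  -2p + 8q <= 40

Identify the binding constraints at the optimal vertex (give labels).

(ii) and (vii)

Feasible corners and W = -4p + 3q:
  (0, 22/9) → W = 22/3
  (92/15, 98/15) → W = -74/15
  (0, 5) → W = 15

The maximum is at (0, 5). Substituting into each constraint, equality holds for (ii) and (vii); the remaining constraints have slack.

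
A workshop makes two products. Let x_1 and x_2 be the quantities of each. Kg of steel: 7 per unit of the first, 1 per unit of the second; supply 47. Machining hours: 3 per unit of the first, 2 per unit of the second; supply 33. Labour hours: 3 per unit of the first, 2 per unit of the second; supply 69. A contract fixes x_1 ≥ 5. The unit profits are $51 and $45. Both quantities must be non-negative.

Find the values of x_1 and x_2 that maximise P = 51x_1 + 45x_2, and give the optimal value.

Feasible corners and P = 51x_1 + 45x_2:
  (47/7, 0) → P = 2397/7
  (5, 0) → P = 255
  (61/11, 90/11) → P = 651
  (5, 9) → P = 660

The optimum lies where 3x_1 + 2x_2 = 33 and x_1 = 5.
Solving simultaneously gives x_1 = 5, x_2 = 9.

x_1 = 5, x_2 = 9, maximum P = 660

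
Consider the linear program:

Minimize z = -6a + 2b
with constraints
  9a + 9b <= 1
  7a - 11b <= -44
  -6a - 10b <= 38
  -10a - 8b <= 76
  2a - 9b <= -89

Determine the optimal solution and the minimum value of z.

Extreme points and z = -6a + 2b:
  (-346/9, 347/9) → z = 2770/9
  (-8, 73/9) → z = 578/9
  (-698/53, 369/53) → z = 4926/53

The optimum lies where 9a + 9b = 1 and 2a - 9b = -89.
Solving simultaneously gives a = -8, b = 73/9.

a = -8, b = 73/9, minimum z = 578/9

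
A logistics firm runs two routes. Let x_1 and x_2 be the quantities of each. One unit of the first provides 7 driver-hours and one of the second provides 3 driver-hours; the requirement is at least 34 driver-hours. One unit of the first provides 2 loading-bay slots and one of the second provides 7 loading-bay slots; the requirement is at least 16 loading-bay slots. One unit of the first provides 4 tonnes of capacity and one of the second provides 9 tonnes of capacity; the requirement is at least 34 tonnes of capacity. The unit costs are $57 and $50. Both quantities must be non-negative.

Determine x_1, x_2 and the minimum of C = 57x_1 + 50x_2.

Corner points and C = 57x_1 + 50x_2:
  (0, 34/3) → C = 1700/3
  (17/2, 0) → C = 969/2
  (4, 2) → C = 328
The feasible region is unbounded (it extends along (0, 1), (1, 0)), but C strictly increases along every unbounded feasible direction, so there is no improving ray and the minimum is attained at a vertex.

The binding constraints are 7x_1 + 3x_2 = 34 and 4x_1 + 9x_2 = 34.
Solving simultaneously gives x_1 = 4, x_2 = 2.

x_1 = 4, x_2 = 2, minimum C = 328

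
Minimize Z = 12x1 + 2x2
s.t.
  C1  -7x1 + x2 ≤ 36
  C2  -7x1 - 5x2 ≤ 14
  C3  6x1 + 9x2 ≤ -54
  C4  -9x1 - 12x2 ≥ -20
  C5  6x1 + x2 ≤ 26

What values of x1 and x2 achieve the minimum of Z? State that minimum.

Corner points and Z = 12x1 + 2x2:
  (48/11, -98/11) → Z = 380/11
  (144/23, -266/23) → Z = 52
  (6, -10) → Z = 52

x1 = 48/11, x2 = -98/11, minimum Z = 380/11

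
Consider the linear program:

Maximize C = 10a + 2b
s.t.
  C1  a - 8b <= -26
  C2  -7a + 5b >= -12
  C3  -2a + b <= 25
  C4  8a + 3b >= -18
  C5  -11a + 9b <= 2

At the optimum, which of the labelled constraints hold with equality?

C2 and C5

Vertices and C = 10a + 2b:
  (226/51, 194/51) → C = 2648/51
  (218/79, 284/79) → C = 2748/79
  (59/4, 73/4) → C = 184

The maximum is at (59/4, 73/4). Substituting into each constraint, equality holds for C2 and C5; the remaining constraints have slack.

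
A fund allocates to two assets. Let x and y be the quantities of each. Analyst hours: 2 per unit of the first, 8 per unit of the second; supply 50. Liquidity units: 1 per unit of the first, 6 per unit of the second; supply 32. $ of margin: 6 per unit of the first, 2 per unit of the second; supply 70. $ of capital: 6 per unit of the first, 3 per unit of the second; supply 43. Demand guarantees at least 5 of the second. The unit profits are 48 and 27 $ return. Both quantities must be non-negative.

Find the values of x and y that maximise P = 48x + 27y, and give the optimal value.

x = 2, y = 5, maximum P = 231

Corner points and P = 48x + 27y:
  (0, 16/3) → P = 144
  (0, 5) → P = 135
  (2, 5) → P = 231

The binding constraints are x + 6y = 32 and y = 5.
Solving simultaneously gives x = 2, y = 5.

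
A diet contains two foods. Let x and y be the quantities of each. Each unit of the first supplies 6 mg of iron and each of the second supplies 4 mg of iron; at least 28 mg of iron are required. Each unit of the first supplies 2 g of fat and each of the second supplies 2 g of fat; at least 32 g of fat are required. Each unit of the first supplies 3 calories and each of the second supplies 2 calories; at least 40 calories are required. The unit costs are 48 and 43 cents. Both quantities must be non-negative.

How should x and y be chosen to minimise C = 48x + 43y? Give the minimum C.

x = 8, y = 8, minimum C = 728

Vertices and C = 48x + 43y:
  (0, 20) → C = 860
  (16, 0) → C = 768
  (8, 8) → C = 728
The feasible region is unbounded (it extends along (0, 1), (1, 0)), but C strictly increases along every unbounded feasible direction, so there is no improving ray and the minimum is attained at a vertex.

At the optimal vertex, 2x + 2y = 32 and 3x + 2y = 40.
Solving simultaneously gives x = 8, y = 8.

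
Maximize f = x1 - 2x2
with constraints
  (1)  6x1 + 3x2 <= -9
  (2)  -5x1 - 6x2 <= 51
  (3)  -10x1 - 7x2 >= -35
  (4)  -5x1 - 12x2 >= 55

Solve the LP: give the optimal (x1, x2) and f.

Corner points and f = x1 - 2x2:
  (33/7, -87/7) → f = 207/7
  (1, -5) → f = 11
  (-47/5, -2/3) → f = -121/15

At the optimal vertex, 6x1 + 3x2 = -9 and -5x1 - 6x2 = 51.
Solving simultaneously gives x1 = 33/7, x2 = -87/7.

x1 = 33/7, x2 = -87/7, maximum f = 207/7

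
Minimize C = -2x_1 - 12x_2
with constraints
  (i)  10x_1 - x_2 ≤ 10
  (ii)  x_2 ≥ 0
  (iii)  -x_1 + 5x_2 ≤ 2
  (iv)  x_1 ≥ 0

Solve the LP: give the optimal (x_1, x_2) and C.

x_1 = 52/49, x_2 = 30/49, minimum C = -464/49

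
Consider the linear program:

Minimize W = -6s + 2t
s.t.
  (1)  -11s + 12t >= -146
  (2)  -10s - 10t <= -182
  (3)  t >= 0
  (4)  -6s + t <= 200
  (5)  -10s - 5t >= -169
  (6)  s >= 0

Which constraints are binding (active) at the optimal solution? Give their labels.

Feasible corners and W = -6s + 2t:
  (78/5, 13/5) → W = -442/5
  (0, 91/5) → W = 182/5
  (0, 169/5) → W = 338/5

The minimum is at (78/5, 13/5). Substituting into each constraint, equality holds for (2) and (5); the remaining constraints have slack.

(2) and (5)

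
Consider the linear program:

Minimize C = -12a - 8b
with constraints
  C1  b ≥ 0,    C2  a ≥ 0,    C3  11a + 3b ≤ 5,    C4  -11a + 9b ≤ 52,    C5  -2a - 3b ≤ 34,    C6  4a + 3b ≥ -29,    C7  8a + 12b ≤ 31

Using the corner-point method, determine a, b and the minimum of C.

Vertices and C = -12a - 8b:
  (0, 0) → C = 0
  (5/11, 0) → C = -60/11
  (0, 5/3) → C = -40/3

The binding constraints are a = 0 and 11a + 3b = 5.
Solving simultaneously gives a = 0, b = 5/3.

a = 0, b = 5/3, minimum C = -40/3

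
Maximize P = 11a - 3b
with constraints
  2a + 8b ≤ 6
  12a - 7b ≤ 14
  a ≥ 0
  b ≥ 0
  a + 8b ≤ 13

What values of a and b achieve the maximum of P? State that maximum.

Feasible corners and P = 11a - 3b:
  (7/5, 2/5) → P = 71/5
  (0, 3/4) → P = -9/4
  (7/6, 0) → P = 77/6
  (0, 0) → P = 0

a = 7/5, b = 2/5, maximum P = 71/5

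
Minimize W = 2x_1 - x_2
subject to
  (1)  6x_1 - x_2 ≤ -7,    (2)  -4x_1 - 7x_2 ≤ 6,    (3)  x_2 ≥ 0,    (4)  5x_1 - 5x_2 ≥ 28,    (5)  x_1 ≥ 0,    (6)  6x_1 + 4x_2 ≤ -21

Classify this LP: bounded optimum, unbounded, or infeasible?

The boundaries x_1 = 0 and 6x_1 + 4x_2 = -21 meet at (0, -21/4), but that point violates 6x_1 - x_2 ≤ -7. Every candidate vertex is excluded by some other constraint, so the feasible region is empty.

infeasible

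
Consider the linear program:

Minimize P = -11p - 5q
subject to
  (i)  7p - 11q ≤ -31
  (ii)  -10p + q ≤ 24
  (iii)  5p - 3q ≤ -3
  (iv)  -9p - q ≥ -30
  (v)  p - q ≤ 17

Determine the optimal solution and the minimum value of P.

p = 6/19, q = 516/19, minimum P = -2646/19

The optimum lies where -10p + q = 24 and -9p - q = -30.
Solving simultaneously gives p = 6/19, q = 516/19.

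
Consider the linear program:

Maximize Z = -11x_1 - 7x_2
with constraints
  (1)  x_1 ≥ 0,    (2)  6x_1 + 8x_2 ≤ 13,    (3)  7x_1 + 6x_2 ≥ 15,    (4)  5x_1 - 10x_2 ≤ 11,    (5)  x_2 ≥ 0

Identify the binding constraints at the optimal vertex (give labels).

(2) and (3)

Extreme points and Z = -11x_1 - 7x_2:
  (21/10, 1/20) → Z = -469/20
  (13/6, 0) → Z = -143/6
  (15/7, 0) → Z = -165/7

The maximum is at (21/10, 1/20). Substituting into each constraint, equality holds for (2) and (3); the remaining constraints have slack.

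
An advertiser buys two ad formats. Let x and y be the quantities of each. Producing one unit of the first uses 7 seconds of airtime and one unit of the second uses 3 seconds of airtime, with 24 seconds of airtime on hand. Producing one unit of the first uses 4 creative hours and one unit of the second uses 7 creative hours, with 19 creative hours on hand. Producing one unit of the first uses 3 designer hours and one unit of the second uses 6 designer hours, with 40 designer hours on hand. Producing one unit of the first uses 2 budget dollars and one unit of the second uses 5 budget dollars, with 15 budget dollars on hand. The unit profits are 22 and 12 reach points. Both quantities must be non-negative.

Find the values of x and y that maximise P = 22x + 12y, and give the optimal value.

Vertices and P = 22x + 12y:
  (0, 0) → P = 0
  (0, 19/7) → P = 228/7
  (24/7, 0) → P = 528/7
  (3, 1) → P = 78

The optimum lies where 7x + 3y = 24 and 4x + 7y = 19.
Solving simultaneously gives x = 3, y = 1.

x = 3, y = 1, maximum P = 78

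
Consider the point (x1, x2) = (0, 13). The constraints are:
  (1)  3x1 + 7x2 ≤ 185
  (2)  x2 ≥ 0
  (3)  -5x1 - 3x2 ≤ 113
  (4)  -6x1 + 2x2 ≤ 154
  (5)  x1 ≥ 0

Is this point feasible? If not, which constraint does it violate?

(1): 91 ≤ 185 ✓
(2): 13 ≥ 0 ✓
(3): -39 ≤ 113 ✓
(4): 26 ≤ 154 ✓
(5): 0 ≥ 0 ✓

feasible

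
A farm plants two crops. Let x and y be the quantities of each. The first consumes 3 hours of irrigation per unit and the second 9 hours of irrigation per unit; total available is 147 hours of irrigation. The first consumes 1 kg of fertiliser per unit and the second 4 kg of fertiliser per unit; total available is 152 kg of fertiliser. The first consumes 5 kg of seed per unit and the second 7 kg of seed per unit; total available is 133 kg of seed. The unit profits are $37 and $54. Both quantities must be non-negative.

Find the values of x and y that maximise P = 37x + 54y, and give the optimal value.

Feasible corners and P = 37x + 54y:
  (0, 0) → P = 0
  (0, 49/3) → P = 882
  (133/5, 0) → P = 4921/5
  (7, 14) → P = 1015

At the optimal vertex, 3x + 9y = 147 and 5x + 7y = 133.
Solving simultaneously gives x = 7, y = 14.

x = 7, y = 14, maximum P = 1015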